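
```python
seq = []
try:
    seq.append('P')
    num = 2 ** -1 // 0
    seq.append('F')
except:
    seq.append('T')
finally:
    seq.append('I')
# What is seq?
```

Step-by-step execution trace:
1. try: `seq.append('P')` → seq = ['P'].
2. `num = 2 ** -1 // 0` raises ZeroDivisionError; `seq.append('F')` is not reached.
3. bare `except` matches → `seq.append('T')` → seq = ['P', 'T'].
4. finally always runs: `seq.append('I')` → seq = ['P', 'T', 'I'].
Result: ['P', 'T', 'I']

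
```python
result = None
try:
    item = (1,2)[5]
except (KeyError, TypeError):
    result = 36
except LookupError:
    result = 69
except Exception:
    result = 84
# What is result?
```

Step-by-step execution trace:
1. `item = (1,2)[5]` raises IndexError.
2. `except (KeyError, TypeError)` does not match IndexError; skipped.
3. `except LookupError` matches (IndexError is a subclass of LookupError) → result = 69.
4. `except Exception` is not reached.
Result: 69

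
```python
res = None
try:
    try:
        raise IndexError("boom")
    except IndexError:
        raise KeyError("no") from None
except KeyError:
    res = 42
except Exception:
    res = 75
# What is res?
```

Step-by-step execution trace:
1. Inner try raises IndexError; inner `except IndexError` catches it.
2. `raise KeyError(...) from None` raises KeyError (from None suppresses __context__, but the active exception is still KeyError).
3. Outer `except KeyError` matches → res = 42.
4. `except Exception` is not reached.
Result: 42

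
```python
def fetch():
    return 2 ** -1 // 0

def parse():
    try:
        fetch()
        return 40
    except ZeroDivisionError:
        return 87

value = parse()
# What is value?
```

Step-by-step execution trace:
1. `parse()` calls `fetch()`.
2. `fetch()` evaluates `2 ** -1 // 0`, which raises ZeroDivisionError; it propagates to the caller.
3. `return 40` is not reached.
4. `except ZeroDivisionError` in parse matches → returns 87.
5. value = 87.
Result: 87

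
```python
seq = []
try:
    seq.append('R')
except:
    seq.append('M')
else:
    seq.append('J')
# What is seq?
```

Step-by-step execution trace:
1. try: `seq.append('R')` → seq = ['R']. No exception raised.
2. `except` is skipped.
3. `else` runs (try completed without exception): `seq.append('J')` → seq = ['R', 'J'].
Result: ['R', 'J']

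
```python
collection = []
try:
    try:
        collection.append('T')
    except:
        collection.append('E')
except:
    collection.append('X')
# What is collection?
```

Step-by-step execution trace:
1. Inner try: `collection.append('T')` → collection = ['T']. No exception raised.
2. Inner `except` is skipped.
3. Inner try completes normally; outer `except` is skipped.
Result: ['T']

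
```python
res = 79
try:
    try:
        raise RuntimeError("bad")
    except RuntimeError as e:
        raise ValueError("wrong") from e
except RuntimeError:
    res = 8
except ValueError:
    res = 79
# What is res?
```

Step-by-step execution trace:
1. Inner try raises RuntimeError; inner `except RuntimeError as e` catches it.
2. `raise ValueError(...) from e` raises ValueError (RuntimeError is attached as __cause__, but only ValueError is active).
3. Outer `except RuntimeError` does not match ValueError; skipped.
4. Outer `except ValueError` matches → res = 79.
Result: 79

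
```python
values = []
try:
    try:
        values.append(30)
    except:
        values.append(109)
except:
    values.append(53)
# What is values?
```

Step-by-step execution trace:
1. Inner try: `values.append(30)` → values = [30]. No exception raised.
2. Inner `except` is skipped.
3. Inner try completes normally; outer `except` is skipped.
Result: [30]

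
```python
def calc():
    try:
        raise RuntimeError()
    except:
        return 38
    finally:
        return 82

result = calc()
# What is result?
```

Step-by-step execution trace:
1. `calc()` enters try: `raise RuntimeError()` raises RuntimeError.
2. bare `except` matches → `return 38` sets pending return value 38.
3. Before returning, `finally: return 82` runs and overrides the pending return.
4. calc() returns 82 → result = 82.
Result: 82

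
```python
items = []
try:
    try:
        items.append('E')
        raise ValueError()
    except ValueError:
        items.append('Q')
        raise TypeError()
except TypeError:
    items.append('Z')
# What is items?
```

Step-by-step execution trace:
1. Inner try: `items.append('E')` → items = ['E'].
2. `raise ValueError()` raises ValueError.
3. Inner `except ValueError` matches → `items.append('Q')` → items = ['E', 'Q'].
4. `raise TypeError()` raises TypeError; propagates to outer try.
5. Outer `except TypeError` matches → `items.append('Z')` → items = ['E', 'Q', 'Z'].
Result: ['E', 'Q', 'Z']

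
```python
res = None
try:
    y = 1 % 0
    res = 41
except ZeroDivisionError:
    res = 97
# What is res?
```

Step-by-step execution trace:
1. `y = 1 % 0` raises ZeroDivisionError.
2. `res = 41` is not reached.
3. `except ZeroDivisionError` matches → res = 97.
Result: 97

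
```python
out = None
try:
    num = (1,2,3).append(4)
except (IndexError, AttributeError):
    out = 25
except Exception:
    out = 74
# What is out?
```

Step-by-step execution trace:
1. `num = (1,2,3).append(4)` raises AttributeError.
2. `except (IndexError, AttributeError)` matches (AttributeError is in the tuple) → out = 25.
3. `except Exception` is not reached.
Result: 25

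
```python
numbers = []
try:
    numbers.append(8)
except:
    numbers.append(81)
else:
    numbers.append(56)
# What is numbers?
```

Step-by-step execution trace:
1. try: `numbers.append(8)` → numbers = [8]. No exception raised.
2. `except` is skipped.
3. `else` runs (try completed without exception): `numbers.append(56)` → numbers = [8, 56].
Result: [8, 56]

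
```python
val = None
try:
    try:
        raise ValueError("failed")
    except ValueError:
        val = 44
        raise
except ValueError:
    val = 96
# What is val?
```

Step-by-step execution trace:
1. Inner try: `raise ValueError("failed")` raises ValueError.
2. Inner `except ValueError` matches → val = 44.
3. bare `raise` re-raises the same ValueError.
4. Outer `except ValueError` matches → val = 96.
Result: 96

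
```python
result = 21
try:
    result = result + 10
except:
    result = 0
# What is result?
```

Step-by-step execution trace:
1. result starts at 21.
2. try: `result = result + 10` → result = 31. No exception raised.
3. `except` is skipped.
Result: 31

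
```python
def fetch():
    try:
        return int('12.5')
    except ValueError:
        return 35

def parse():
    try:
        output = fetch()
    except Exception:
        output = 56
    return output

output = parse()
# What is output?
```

Step-by-step execution trace:
1. `parse()` calls `fetch()`.
2. In fetch: `int('12.5')` raises ValueError; `except ValueError` catches it → returns 35.
3. In parse: `output = fetch()` → output = 35. No exception reaches parse.
4. `except Exception` is skipped; parse returns 35.
5. output = 35.
Result: 35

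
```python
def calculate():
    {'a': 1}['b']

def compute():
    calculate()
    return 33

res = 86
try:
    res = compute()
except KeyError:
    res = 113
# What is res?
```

Step-by-step execution trace:
1. res starts at 86.
2. try: `compute()` calls `calculate()`.
3. `calculate()` evaluates `{'a': 1}['b']`, which raises KeyError; it propagates through compute (uncaught).
4. `return 33` in compute is not reached; the assignment to res does not complete.
5. `except KeyError` matches → res = 113.
Result: 113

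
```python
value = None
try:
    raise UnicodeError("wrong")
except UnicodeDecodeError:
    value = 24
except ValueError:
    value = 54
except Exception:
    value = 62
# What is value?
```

Step-by-step execution trace:
1. `raise UnicodeError(...)` raises UnicodeError.
2. `except UnicodeDecodeError` does not match (UnicodeError is not a subclass of UnicodeDecodeError); skipped.
3. `except ValueError` matches (UnicodeError is a subclass of ValueError) → value = 54.
4. `except Exception` is not reached.
Result: 54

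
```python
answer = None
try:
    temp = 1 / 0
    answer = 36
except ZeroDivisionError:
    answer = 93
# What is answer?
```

Step-by-step execution trace:
1. `temp = 1 / 0` raises ZeroDivisionError.
2. `answer = 36` is not reached.
3. `except ZeroDivisionError` matches → answer = 93.
Result: 93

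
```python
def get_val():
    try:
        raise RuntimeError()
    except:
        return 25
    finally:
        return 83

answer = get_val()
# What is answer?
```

Step-by-step execution trace:
1. `get_val()` enters try: `raise RuntimeError()` raises RuntimeError.
2. bare `except` matches → `return 25` sets pending return value 25.
3. Before returning, `finally: return 83` runs and overrides the pending return.
4. get_val() returns 83 → answer = 83.
Result: 83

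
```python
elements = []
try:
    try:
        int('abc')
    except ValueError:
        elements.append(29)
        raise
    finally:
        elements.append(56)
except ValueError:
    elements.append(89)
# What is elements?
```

Step-by-step execution trace:
1. Inner try: `int('abc')` raises ValueError.
2. Inner `except ValueError` matches → `elements.append(29)` → elements = [29].
3. bare `raise` re-raises ValueError.
4. Inner `finally` runs during unwinding: `elements.append(56)` → elements = [29, 56].
5. Outer `except ValueError` matches → `elements.append(89)` → elements = [29, 56, 89].
Result: [29, 56, 89]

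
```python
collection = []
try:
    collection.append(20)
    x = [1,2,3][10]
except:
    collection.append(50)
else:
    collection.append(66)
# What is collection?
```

Step-by-step execution trace:
1. try: `collection.append(20)` → collection = [20].
2. `x = [1,2,3][10]` raises IndexError.
3. bare `except` matches → `collection.append(50)` → collection = [20, 50].
4. `else` is skipped (an exception was raised).
Result: [20, 50]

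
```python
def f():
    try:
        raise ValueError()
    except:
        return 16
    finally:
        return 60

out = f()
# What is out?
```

Step-by-step execution trace:
1. `f()` enters try: `raise ValueError()` raises ValueError.
2. bare `except` matches → `return 16` sets pending return value 16.
3. Before returning, `finally: return 60` runs and overrides the pending return.
4. f() returns 60 → out = 60.
Result: 60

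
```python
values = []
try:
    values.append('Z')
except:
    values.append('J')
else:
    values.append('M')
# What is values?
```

Step-by-step execution trace:
1. try: `values.append('Z')` → values = ['Z']. No exception raised.
2. `except` is skipped.
3. `else` runs (try completed without exception): `values.append('M')` → values = ['Z', 'M'].
Result: ['Z', 'M']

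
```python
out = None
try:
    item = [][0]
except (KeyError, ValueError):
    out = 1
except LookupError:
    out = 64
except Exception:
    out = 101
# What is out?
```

Step-by-step execution trace:
1. `item = [][0]` raises IndexError.
2. `except (KeyError, ValueError)` does not match IndexError; skipped.
3. `except LookupError` matches (IndexError is a subclass of LookupError) → out = 64.
4. `except Exception` is not reached.
Result: 64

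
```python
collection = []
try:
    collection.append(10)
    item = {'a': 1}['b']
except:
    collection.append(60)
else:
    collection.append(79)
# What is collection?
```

Step-by-step execution trace:
1. try: `collection.append(10)` → collection = [10].
2. `item = {'a': 1}['b']` raises KeyError.
3. bare `except` matches → `collection.append(60)` → collection = [10, 60].
4. `else` is skipped (an exception was raised).
Result: [10, 60]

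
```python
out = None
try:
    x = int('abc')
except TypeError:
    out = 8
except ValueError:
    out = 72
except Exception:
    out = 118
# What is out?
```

Step-by-step execution trace:
1. `x = int('abc')` raises ValueError.
2. `except TypeError` does not match ValueError; skipped.
3. `except ValueError` matches → out = 72.
4. Remaining except clauses are skipped.
Result: 72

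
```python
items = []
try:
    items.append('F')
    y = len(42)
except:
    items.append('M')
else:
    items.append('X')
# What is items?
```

Step-by-step execution trace:
1. try: `items.append('F')` → items = ['F'].
2. `y = len(42)` raises TypeError.
3. bare `except` matches → `items.append('M')` → items = ['F', 'M'].
4. `else` is skipped (an exception was raised).
Result: ['F', 'M']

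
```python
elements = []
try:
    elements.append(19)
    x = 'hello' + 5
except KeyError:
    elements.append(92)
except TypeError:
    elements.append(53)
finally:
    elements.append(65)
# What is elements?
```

Step-by-step execution trace:
1. try: `elements.append(19)` → elements = [19].
2. `x = 'hello' + 5` raises TypeError.
3. `except KeyError` does not match TypeError; skipped.
4. `except TypeError` matches → `elements.append(53)` → elements = [19, 53].
5. finally always runs: `elements.append(65)` → elements = [19, 53, 65].
Result: [19, 53, 65]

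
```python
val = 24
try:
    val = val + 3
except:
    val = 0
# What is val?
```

Step-by-step execution trace:
1. val starts at 24.
2. try: `val = val + 3` → val = 27. No exception raised.
3. `except` is skipped.
Result: 27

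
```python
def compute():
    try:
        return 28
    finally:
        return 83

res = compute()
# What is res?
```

Step-by-step execution trace:
1. `compute()` enters try: `return 28` sets pending return value 28.
2. Before returning, `finally: return 83` runs and overrides the pending return.
3. compute() returns 83 → res = 83.
Result: 83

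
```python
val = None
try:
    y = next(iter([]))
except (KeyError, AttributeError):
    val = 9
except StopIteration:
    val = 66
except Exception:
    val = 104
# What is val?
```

Step-by-step execution trace:
1. `y = next(iter([]))` raises StopIteration.
2. `except (KeyError, AttributeError)` does not match StopIteration; skipped.
3. `except StopIteration` matches (exact type match) → val = 66.
4. `except Exception` is not reached.
Result: 66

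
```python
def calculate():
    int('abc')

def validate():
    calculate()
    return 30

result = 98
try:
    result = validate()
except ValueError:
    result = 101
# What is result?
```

Step-by-step execution trace:
1. result starts at 98.
2. try: `validate()` calls `calculate()`.
3. `calculate()` evaluates `int('abc')`, which raises ValueError; it propagates through validate (uncaught).
4. `return 30` in validate is not reached; the assignment to result does not complete.
5. `except ValueError` matches → result = 101.
Result: 101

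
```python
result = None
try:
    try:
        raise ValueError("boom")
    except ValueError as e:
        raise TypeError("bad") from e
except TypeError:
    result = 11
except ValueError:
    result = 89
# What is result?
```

Step-by-step execution trace:
1. Inner try raises ValueError; inner `except ValueError as e` catches it.
2. `raise TypeError(...) from e` raises TypeError (ValueError is attached as __cause__, but only TypeError is active).
3. Outer `except TypeError` matches → result = 11.
4. `except ValueError` is not reached.
Result: 11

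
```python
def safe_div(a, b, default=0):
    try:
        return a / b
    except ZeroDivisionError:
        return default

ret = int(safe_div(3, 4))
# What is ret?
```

Step-by-step execution trace:
1. `safe_div(3, 4)` enters try: `return 3 / 4` → returns 0.75. No exception raised.
2. `except ZeroDivisionError` is skipped.
3. `int(0.75)` → 0 → ret = 0.
Result: 0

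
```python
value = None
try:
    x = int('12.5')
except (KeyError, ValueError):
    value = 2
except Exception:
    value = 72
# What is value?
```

Step-by-step execution trace:
1. `x = int('12.5')` raises ValueError.
2. `except (KeyError, ValueError)` matches (ValueError is in the tuple) → value = 2.
3. `except Exception` is not reached.
Result: 2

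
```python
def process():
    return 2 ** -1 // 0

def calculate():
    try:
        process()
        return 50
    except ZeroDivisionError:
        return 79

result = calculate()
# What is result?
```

Step-by-step execution trace:
1. `calculate()` calls `process()`.
2. `process()` evaluates `2 ** -1 // 0`, which raises ZeroDivisionError; it propagates to the caller.
3. `return 50` is not reached.
4. `except ZeroDivisionError` in calculate matches → returns 79.
5. result = 79.
Result: 79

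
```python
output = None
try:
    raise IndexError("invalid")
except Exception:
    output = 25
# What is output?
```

Step-by-step execution trace:
1. `raise IndexError(...)` raises IndexError.
2. `except Exception` matches (IndexError is a subclass of Exception) → output = 25.
Result: 25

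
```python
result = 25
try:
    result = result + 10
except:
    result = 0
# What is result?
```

Step-by-step execution trace:
1. result starts at 25.
2. try: `result = result + 10` → result = 35. No exception raised.
3. `except` is skipped.
Result: 35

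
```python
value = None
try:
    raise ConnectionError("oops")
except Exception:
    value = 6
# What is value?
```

Step-by-step execution trace:
1. `raise ConnectionError(...)` raises ConnectionError.
2. `except Exception` matches (ConnectionError is a subclass of Exception) → value = 6.
Result: 6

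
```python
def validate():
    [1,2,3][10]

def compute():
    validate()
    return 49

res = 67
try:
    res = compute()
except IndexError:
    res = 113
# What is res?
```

Step-by-step execution trace:
1. res starts at 67.
2. try: `compute()` calls `validate()`.
3. `validate()` evaluates `[1,2,3][10]`, which raises IndexError; it propagates through compute (uncaught).
4. `return 49` in compute is not reached; the assignment to res does not complete.
5. `except IndexError` matches → res = 113.
Result: 113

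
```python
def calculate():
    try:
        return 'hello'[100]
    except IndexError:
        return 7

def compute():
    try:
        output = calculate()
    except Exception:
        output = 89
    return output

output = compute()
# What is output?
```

Step-by-step execution trace:
1. `compute()` calls `calculate()`.
2. In calculate: `'hello'[100]` raises IndexError; `except IndexError` catches it → returns 7.
3. In compute: `output = calculate()` → output = 7. No exception reaches compute.
4. `except Exception` is skipped; compute returns 7.
5. output = 7.
Result: 7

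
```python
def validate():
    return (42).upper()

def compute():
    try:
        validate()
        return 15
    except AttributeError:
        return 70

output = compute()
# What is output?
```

Step-by-step execution trace:
1. `compute()` calls `validate()`.
2. `validate()` evaluates `(42).upper()`, which raises AttributeError; it propagates to the caller.
3. `return 15` is not reached.
4. `except AttributeError` in compute matches → returns 70.
5. output = 70.
Result: 70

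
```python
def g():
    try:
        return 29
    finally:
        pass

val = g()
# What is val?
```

Step-by-step execution trace:
1. `g()` enters try: `return 29` sets pending return value 29.
2. Before returning, `finally: pass` runs (no effect).
3. g() returns 29 → val = 29.
Result: 29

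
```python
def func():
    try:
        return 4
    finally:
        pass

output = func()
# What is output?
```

Step-by-step execution trace:
1. `func()` enters try: `return 4` sets pending return value 4.
2. Before returning, `finally: pass` runs (no effect).
3. func() returns 4 → output = 4.
Result: 4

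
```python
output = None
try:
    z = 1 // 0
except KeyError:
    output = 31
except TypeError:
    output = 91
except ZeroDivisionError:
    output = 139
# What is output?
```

Step-by-step execution trace:
1. `z = 1 // 0` raises ZeroDivisionError.
2. `except KeyError` does not match ZeroDivisionError; skipped.
3. `except TypeError` does not match ZeroDivisionError; skipped.
4. `except ZeroDivisionError` matches → output = 139.
Result: 139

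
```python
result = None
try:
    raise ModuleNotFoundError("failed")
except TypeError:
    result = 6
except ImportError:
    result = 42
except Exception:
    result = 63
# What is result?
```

Step-by-step execution trace:
1. `raise ModuleNotFoundError(...)` raises ModuleNotFoundError.
2. `except TypeError` does not match (ModuleNotFoundError is not a subclass of TypeError); skipped.
3. `except ImportError` matches (ModuleNotFoundError is a subclass of ImportError) → result = 42.
4. `except Exception` is not reached.
Result: 42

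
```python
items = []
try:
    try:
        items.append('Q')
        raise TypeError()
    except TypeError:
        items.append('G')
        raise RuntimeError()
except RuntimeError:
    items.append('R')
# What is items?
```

Step-by-step execution trace:
1. Inner try: `items.append('Q')` → items = ['Q'].
2. `raise TypeError()` raises TypeError.
3. Inner `except TypeError` matches → `items.append('G')` → items = ['Q', 'G'].
4. `raise RuntimeError()` raises RuntimeError; propagates to outer try.
5. Outer `except RuntimeError` matches → `items.append('R')` → items = ['Q', 'G', 'R'].
Result: ['Q', 'G', 'R']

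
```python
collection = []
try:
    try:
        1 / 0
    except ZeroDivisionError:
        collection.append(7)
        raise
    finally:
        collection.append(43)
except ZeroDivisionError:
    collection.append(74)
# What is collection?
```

Step-by-step execution trace:
1. Inner try: `1 / 0` raises ZeroDivisionError.
2. Inner `except ZeroDivisionError` matches → `collection.append(7)` → collection = [7].
3. bare `raise` re-raises ZeroDivisionError.
4. Inner `finally` runs during unwinding: `collection.append(43)` → collection = [7, 43].
5. Outer `except ZeroDivisionError` matches → `collection.append(74)` → collection = [7, 43, 74].
Result: [7, 43, 74]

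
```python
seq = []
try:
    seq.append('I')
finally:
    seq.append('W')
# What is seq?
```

Step-by-step execution trace:
1. try: `seq.append('I')` → seq = ['I'].
2. The try body completes without raising.
3. finally always runs: `seq.append('W')` → seq = ['I', 'W'].
Result: ['I', 'W']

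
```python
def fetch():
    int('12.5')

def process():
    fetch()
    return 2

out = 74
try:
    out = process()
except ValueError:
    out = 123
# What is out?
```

Step-by-step execution trace:
1. out starts at 74.
2. try: `process()` calls `fetch()`.
3. `fetch()` evaluates `int('12.5')`, which raises ValueError; it propagates through process (uncaught).
4. `return 2` in process is not reached; the assignment to out does not complete.
5. `except ValueError` matches → out = 123.
Result: 123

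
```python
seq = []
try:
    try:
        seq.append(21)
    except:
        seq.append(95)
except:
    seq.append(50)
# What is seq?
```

Step-by-step execution trace:
1. Inner try: `seq.append(21)` → seq = [21]. No exception raised.
2. Inner `except` is skipped.
3. Inner try completes normally; outer `except` is skipped.
Result: [21]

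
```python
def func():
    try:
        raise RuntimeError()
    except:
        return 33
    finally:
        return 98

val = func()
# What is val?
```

Step-by-step execution trace:
1. `func()` enters try: `raise RuntimeError()` raises RuntimeError.
2. bare `except` matches → `return 33` sets pending return value 33.
3. Before returning, `finally: return 98` runs and overrides the pending return.
4. func() returns 98 → val = 98.
Result: 98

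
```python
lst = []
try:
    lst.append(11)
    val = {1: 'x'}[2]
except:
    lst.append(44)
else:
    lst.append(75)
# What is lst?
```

Step-by-step execution trace:
1. try: `lst.append(11)` → lst = [11].
2. `val = {1: 'x'}[2]` raises KeyError.
3. bare `except` matches → `lst.append(44)` → lst = [11, 44].
4. `else` is skipped (an exception was raised).
Result: [11, 44]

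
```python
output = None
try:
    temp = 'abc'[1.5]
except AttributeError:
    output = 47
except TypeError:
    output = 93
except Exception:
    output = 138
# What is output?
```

Step-by-step execution trace:
1. `temp = 'abc'[1.5]` raises TypeError.
2. `except AttributeError` does not match TypeError; skipped.
3. `except TypeError` matches → output = 93.
4. Remaining except clauses are skipped.
Result: 93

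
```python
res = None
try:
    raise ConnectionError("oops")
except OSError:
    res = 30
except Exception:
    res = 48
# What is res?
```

Step-by-step execution trace:
1. `raise ConnectionError(...)` raises ConnectionError.
2. `except OSError` matches (ConnectionError is a subclass of OSError) → res = 30.
3. `except Exception` is not reached.
Result: 30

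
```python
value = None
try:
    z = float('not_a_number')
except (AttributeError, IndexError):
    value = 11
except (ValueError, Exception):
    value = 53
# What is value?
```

Step-by-step execution trace:
1. `z = float('not_a_number')` raises ValueError.
2. `except (AttributeError, IndexError)` does not match ValueError; skipped.
3. `except (ValueError, Exception)` matches (ValueError is in the tuple) → value = 53.
Result: 53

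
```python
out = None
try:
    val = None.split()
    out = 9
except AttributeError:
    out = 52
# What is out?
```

Step-by-step execution trace:
1. `val = None.split()` raises AttributeError.
2. `out = 9` is not reached.
3. `except AttributeError` matches → out = 52.
Result: 52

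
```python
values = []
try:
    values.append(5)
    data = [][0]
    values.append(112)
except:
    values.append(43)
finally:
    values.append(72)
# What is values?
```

Step-by-step execution trace:
1. try: `values.append(5)` → values = [5].
2. `data = [][0]` raises IndexError; `values.append(112)` is not reached.
3. bare `except` matches → `values.append(43)` → values = [5, 43].
4. finally always runs: `values.append(72)` → values = [5, 43, 72].
Result: [5, 43, 72]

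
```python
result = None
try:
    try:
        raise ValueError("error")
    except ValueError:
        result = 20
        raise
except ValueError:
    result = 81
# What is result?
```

Step-by-step execution trace:
1. Inner try: `raise ValueError("error")` raises ValueError.
2. Inner `except ValueError` matches → result = 20.
3. bare `raise` re-raises the same ValueError.
4. Outer `except ValueError` matches → result = 81.
Result: 81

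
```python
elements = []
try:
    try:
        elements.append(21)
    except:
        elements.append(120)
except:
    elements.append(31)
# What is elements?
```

Step-by-step execution trace:
1. Inner try: `elements.append(21)` → elements = [21]. No exception raised.
2. Inner `except` is skipped.
3. Inner try completes normally; outer `except` is skipped.
Result: [21]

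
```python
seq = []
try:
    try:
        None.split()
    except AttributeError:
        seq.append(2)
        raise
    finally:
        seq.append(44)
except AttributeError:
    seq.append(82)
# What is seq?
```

Step-by-step execution trace:
1. Inner try: `None.split()` raises AttributeError.
2. Inner `except AttributeError` matches → `seq.append(2)` → seq = [2].
3. bare `raise` re-raises AttributeError.
4. Inner `finally` runs during unwinding: `seq.append(44)` → seq = [2, 44].
5. Outer `except AttributeError` matches → `seq.append(82)` → seq = [2, 44, 82].
Result: [2, 44, 82]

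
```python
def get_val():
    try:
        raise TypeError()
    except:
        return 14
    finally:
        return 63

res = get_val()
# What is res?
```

Step-by-step execution trace:
1. `get_val()` enters try: `raise TypeError()` raises TypeError.
2. bare `except` matches → `return 14` sets pending return value 14.
3. Before returning, `finally: return 63` runs and overrides the pending return.
4. get_val() returns 63 → res = 63.
Result: 63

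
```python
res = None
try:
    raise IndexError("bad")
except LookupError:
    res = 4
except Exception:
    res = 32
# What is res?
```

Step-by-step execution trace:
1. `raise IndexError(...)` raises IndexError.
2. `except LookupError` matches (IndexError is a subclass of LookupError) → res = 4.
3. `except Exception` is not reached.
Result: 4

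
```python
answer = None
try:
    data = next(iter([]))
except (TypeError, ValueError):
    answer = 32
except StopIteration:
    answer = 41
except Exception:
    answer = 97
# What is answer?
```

Step-by-step execution trace:
1. `data = next(iter([]))` raises StopIteration.
2. `except (TypeError, ValueError)` does not match StopIteration; skipped.
3. `except StopIteration` matches (exact type match) → answer = 41.
4. `except Exception` is not reached.
Result: 41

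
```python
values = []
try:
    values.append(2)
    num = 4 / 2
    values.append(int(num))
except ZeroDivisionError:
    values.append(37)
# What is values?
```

Step-by-step execution trace:
1. try: `values.append(2)` → values = [2].
2. `num = 4 / 2` → num = 2.0. No exception raised.
3. `values.append(int(num))` → values = [2, 2].
4. `except ZeroDivisionError` is skipped (no exception was raised).
Result: [2, 2]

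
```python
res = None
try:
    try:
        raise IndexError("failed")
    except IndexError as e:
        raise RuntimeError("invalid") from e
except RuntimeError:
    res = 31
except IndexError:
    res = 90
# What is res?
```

Step-by-step execution trace:
1. Inner try raises IndexError; inner `except IndexError as e` catches it.
2. `raise RuntimeError(...) from e` raises RuntimeError (IndexError is attached as __cause__, but only RuntimeError is active).
3. Outer `except RuntimeError` matches → res = 31.
4. `except IndexError` is not reached.
Result: 31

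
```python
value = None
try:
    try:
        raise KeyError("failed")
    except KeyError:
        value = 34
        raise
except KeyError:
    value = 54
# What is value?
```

Step-by-step execution trace:
1. Inner try: `raise KeyError("failed")` raises KeyError.
2. Inner `except KeyError` matches → value = 34.
3. bare `raise` re-raises the same KeyError.
4. Outer `except KeyError` matches → value = 54.
Result: 54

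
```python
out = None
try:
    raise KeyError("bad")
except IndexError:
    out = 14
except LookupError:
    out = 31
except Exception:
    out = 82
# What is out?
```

Step-by-step execution trace:
1. `raise KeyError(...)` raises KeyError.
2. `except IndexError` does not match (KeyError is not a subclass of IndexError); skipped.
3. `except LookupError` matches (KeyError is a subclass of LookupError) → out = 31.
4. `except Exception` is not reached.
Result: 31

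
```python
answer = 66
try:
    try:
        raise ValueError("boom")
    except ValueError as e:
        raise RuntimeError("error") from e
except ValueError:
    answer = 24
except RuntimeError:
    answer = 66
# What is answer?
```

Step-by-step execution trace:
1. Inner try raises ValueError; inner `except ValueError as e` catches it.
2. `raise RuntimeError(...) from e` raises RuntimeError (ValueError is attached as __cause__, but only RuntimeError is active).
3. Outer `except ValueError` does not match RuntimeError; skipped.
4. Outer `except RuntimeError` matches → answer = 66.
Result: 66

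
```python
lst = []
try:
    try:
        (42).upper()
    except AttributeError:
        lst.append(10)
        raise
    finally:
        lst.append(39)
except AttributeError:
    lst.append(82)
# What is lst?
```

Step-by-step execution trace:
1. Inner try: `(42).upper()` raises AttributeError.
2. Inner `except AttributeError` matches → `lst.append(10)` → lst = [10].
3. bare `raise` re-raises AttributeError.
4. Inner `finally` runs during unwinding: `lst.append(39)` → lst = [10, 39].
5. Outer `except AttributeError` matches → `lst.append(82)` → lst = [10, 39, 82].
Result: [10, 39, 82]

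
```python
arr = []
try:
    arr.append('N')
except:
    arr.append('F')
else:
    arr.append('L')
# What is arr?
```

Step-by-step execution trace:
1. try: `arr.append('N')` → arr = ['N']. No exception raised.
2. `except` is skipped.
3. `else` runs (try completed without exception): `arr.append('L')` → arr = ['N', 'L'].
Result: ['N', 'L']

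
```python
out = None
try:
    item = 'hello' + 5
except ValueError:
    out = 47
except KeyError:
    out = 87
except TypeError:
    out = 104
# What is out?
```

Step-by-step execution trace:
1. `item = 'hello' + 5` raises TypeError.
2. `except ValueError` does not match TypeError; skipped.
3. `except KeyError` does not match TypeError; skipped.
4. `except TypeError` matches → out = 104.
Result: 104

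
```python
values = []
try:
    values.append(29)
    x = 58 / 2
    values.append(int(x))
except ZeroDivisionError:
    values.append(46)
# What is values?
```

Step-by-step execution trace:
1. try: `values.append(29)` → values = [29].
2. `x = 58 / 2` → x = 29.0. No exception raised.
3. `values.append(int(x))` → values = [29, 29].
4. `except ZeroDivisionError` is skipped (no exception was raised).
Result: [29, 29]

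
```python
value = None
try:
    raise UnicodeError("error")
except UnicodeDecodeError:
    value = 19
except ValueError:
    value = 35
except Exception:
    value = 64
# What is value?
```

Step-by-step execution trace:
1. `raise UnicodeError(...)` raises UnicodeError.
2. `except UnicodeDecodeError` does not match (UnicodeError is not a subclass of UnicodeDecodeError); skipped.
3. `except ValueError` matches (UnicodeError is a subclass of ValueError) → value = 35.
4. `except Exception` is not reached.
Result: 35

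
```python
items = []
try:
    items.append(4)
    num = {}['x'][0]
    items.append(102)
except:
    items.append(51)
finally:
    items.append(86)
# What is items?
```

Step-by-step execution trace:
1. try: `items.append(4)` → items = [4].
2. `num = {}['x'][0]` raises KeyError; `items.append(102)` is not reached.
3. bare `except` matches → `items.append(51)` → items = [4, 51].
4. finally always runs: `items.append(86)` → items = [4, 51, 86].
Result: [4, 51, 86]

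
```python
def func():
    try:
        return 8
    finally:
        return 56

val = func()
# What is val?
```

Step-by-step execution trace:
1. `func()` enters try: `return 8` sets pending return value 8.
2. Before returning, `finally: return 56` runs and overrides the pending return.
3. func() returns 56 → val = 56.
Result: 56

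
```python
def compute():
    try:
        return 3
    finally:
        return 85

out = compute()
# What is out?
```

Step-by-step execution trace:
1. `compute()` enters try: `return 3` sets pending return value 3.
2. Before returning, `finally: return 85` runs and overrides the pending return.
3. compute() returns 85 → out = 85.
Result: 85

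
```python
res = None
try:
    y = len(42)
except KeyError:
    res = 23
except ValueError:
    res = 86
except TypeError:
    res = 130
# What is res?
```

Step-by-step execution trace:
1. `y = len(42)` raises TypeError.
2. `except KeyError` does not match TypeError; skipped.
3. `except ValueError` does not match TypeError; skipped.
4. `except TypeError` matches → res = 130.
Result: 130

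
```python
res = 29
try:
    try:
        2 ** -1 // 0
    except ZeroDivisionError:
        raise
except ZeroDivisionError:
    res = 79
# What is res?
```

Step-by-step execution trace:
1. Inner try: `2 ** -1 // 0` raises ZeroDivisionError.
2. Inner `except ZeroDivisionError` matches; bare `raise` re-raises the same ZeroDivisionError.
3. Outer `except ZeroDivisionError` matches → res = 79.
Result: 79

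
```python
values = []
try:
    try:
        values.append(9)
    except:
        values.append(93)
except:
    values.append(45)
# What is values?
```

Step-by-step execution trace:
1. Inner try: `values.append(9)` → values = [9]. No exception raised.
2. Inner `except` is skipped.
3. Inner try completes normally; outer `except` is skipped.
Result: [9]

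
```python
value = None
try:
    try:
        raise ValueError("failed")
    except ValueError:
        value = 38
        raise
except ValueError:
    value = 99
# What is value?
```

Step-by-step execution trace:
1. Inner try: `raise ValueError("failed")` raises ValueError.
2. Inner `except ValueError` matches → value = 38.
3. bare `raise` re-raises the same ValueError.
4. Outer `except ValueError` matches → value = 99.
Result: 99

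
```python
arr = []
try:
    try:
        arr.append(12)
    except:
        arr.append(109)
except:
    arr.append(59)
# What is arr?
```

Step-by-step execution trace:
1. Inner try: `arr.append(12)` → arr = [12]. No exception raised.
2. Inner `except` is skipped.
3. Inner try completes normally; outer `except` is skipped.
Result: [12]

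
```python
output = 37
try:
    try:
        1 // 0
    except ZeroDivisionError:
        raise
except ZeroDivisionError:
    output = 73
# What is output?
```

Step-by-step execution trace:
1. Inner try: `1 // 0` raises ZeroDivisionError.
2. Inner `except ZeroDivisionError` matches; bare `raise` re-raises the same ZeroDivisionError.
3. Outer `except ZeroDivisionError` matches → output = 73.
Result: 73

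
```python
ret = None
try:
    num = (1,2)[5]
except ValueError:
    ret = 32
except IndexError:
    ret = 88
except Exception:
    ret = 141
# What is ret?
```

Step-by-step execution trace:
1. `num = (1,2)[5]` raises IndexError.
2. `except ValueError` does not match IndexError; skipped.
3. `except IndexError` matches → ret = 88.
4. Remaining except clauses are skipped.
Result: 88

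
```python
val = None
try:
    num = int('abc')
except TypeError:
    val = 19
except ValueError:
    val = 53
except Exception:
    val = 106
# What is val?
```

Step-by-step execution trace:
1. `num = int('abc')` raises ValueError.
2. `except TypeError` does not match ValueError; skipped.
3. `except ValueError` matches → val = 53.
4. Remaining except clauses are skipped.
Result: 53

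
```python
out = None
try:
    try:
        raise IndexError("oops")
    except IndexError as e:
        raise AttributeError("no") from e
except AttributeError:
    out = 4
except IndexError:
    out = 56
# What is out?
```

Step-by-step execution trace:
1. Inner try raises IndexError; inner `except IndexError as e` catches it.
2. `raise AttributeError(...) from e` raises AttributeError (IndexError is attached as __cause__, but only AttributeError is active).
3. Outer `except AttributeError` matches → out = 4.
4. `except IndexError` is not reached.
Result: 4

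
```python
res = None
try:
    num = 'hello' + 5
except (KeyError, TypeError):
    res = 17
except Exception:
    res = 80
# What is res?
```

Step-by-step execution trace:
1. `num = 'hello' + 5` raises TypeError.
2. `except (KeyError, TypeError)` matches (TypeError is in the tuple) → res = 17.
3. `except Exception` is not reached.
Result: 17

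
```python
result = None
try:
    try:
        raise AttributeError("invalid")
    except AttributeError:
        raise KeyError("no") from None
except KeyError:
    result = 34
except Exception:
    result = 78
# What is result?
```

Step-by-step execution trace:
1. Inner try raises AttributeError; inner `except AttributeError` catches it.
2. `raise KeyError(...) from None` raises KeyError (from None suppresses __context__, but the active exception is still KeyError).
3. Outer `except KeyError` matches → result = 34.
4. `except Exception` is not reached.
Result: 34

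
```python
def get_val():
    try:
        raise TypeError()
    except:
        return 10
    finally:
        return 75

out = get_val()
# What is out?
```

Step-by-step execution trace:
1. `get_val()` enters try: `raise TypeError()` raises TypeError.
2. bare `except` matches → `return 10` sets pending return value 10.
3. Before returning, `finally: return 75` runs and overrides the pending return.
4. get_val() returns 75 → out = 75.
Result: 75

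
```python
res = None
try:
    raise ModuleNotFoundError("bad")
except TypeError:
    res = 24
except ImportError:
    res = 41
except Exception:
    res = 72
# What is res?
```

Step-by-step execution trace:
1. `raise ModuleNotFoundError(...)` raises ModuleNotFoundError.
2. `except TypeError` does not match (ModuleNotFoundError is not a subclass of TypeError); skipped.
3. `except ImportError` matches (ModuleNotFoundError is a subclass of ImportError) → res = 41.
4. `except Exception` is not reached.
Result: 41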